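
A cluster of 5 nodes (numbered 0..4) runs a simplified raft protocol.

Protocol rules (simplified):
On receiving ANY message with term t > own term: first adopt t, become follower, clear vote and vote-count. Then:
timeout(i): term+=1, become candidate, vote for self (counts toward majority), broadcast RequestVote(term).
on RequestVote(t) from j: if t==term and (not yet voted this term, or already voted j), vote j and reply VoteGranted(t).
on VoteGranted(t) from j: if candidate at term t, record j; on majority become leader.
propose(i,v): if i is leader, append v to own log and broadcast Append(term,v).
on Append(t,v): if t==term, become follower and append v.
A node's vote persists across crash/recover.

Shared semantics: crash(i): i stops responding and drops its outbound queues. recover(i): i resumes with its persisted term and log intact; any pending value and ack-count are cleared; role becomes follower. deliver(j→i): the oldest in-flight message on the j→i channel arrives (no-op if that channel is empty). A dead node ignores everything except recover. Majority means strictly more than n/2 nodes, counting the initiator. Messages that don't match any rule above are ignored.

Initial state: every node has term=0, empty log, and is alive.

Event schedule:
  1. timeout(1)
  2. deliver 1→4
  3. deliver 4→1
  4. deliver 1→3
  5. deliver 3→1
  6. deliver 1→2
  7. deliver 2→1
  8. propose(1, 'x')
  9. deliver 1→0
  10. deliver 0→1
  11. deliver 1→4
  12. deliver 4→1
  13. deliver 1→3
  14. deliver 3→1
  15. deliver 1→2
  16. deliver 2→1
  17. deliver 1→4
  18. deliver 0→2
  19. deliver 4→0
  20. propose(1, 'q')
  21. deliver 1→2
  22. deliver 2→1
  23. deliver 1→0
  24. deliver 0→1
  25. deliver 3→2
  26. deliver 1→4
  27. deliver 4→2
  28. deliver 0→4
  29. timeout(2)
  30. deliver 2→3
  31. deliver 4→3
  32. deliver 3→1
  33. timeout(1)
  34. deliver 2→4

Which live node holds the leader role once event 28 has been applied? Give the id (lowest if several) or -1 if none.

after 1 — timeout(1): n1:cand/t1/[-]
after 2 — deliver 1→4: n4:foll/t1/[-]
after 3 — deliver 4→1: ·
after 4 — deliver 1→3: n3:foll/t1/[-]
after 5 — deliver 3→1: n1:lead/t1/[-]
after 6 — deliver 1→2: n2:foll/t1/[-]
after 7 — deliver 2→1: ·
after 8 — propose(1,'x'): n1:lead/t1/[x]
after 9 — deliver 1→0: n0:foll/t1/[-]
after 10 — deliver 0→1: ·
after 11 — deliver 1→4: n4:foll/t1/[x]
after 12 — deliver 4→1: ·
after 13 — deliver 1→3: n3:foll/t1/[x]
after 14 — deliver 3→1: ·
after 15 — deliver 1→2: n2:foll/t1/[x]
after 16 — deliver 2→1: ·
after 17 — deliver 1→4: ·
after 18 — deliver 0→2: ·
after 19 — deliver 4→0: ·
after 20 — propose(1,'q'): n1:lead/t1/[x,q]
after 21 — deliver 1→2: n2:foll/t1/[x,q]
after 22 — deliver 2→1: ·
after 23 — deliver 1→0: n0:foll/t1/[x]
after 24 — deliver 0→1: ·
after 25 — deliver 3→2: ·
after 26 — deliver 1→4: n4:foll/t1/[x,q]
after 27 — deliver 4→2: ·
after 28 — deliver 0→4: ·

1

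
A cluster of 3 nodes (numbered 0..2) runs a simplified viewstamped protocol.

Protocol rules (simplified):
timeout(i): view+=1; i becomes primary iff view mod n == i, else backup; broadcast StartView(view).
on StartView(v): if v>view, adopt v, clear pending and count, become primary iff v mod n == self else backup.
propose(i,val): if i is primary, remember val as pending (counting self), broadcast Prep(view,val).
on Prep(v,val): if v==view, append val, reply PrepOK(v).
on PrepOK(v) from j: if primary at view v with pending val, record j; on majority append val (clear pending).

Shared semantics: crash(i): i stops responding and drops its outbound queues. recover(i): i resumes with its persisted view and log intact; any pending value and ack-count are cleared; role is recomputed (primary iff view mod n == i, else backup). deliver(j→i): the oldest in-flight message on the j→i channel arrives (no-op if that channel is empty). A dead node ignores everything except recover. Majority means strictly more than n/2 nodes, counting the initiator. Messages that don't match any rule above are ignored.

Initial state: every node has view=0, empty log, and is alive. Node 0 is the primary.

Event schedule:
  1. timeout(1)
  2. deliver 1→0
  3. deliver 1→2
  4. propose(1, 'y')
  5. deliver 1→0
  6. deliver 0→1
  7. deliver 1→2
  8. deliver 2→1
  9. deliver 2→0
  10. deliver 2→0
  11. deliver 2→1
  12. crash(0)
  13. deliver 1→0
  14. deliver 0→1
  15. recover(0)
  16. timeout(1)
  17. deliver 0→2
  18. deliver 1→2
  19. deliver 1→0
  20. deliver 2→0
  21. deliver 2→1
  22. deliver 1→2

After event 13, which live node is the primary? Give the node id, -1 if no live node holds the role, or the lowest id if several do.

step 1 timeout(1): 1={prim,v=1,log=-}
step 2 deliver 1→0: 0={back,v=1,log=-}
step 3 deliver 1→2: 2={back,v=1,log=-}
step 4 propose(1,'y'): —
step 5 deliver 1→0: 0={back,v=1,log=y}
step 6 deliver 0→1: 1={prim,v=1,log=y}
step 7 deliver 1→2: 2={back,v=1,log=y}
step 8 deliver 2→1: —
step 9 deliver 2→0: —
step 10 deliver 2→0: —
step 11 deliver 2→1: —
step 12 crash(0): 0={✗back,v=1,log=y}
step 13 deliver 1→0: —

1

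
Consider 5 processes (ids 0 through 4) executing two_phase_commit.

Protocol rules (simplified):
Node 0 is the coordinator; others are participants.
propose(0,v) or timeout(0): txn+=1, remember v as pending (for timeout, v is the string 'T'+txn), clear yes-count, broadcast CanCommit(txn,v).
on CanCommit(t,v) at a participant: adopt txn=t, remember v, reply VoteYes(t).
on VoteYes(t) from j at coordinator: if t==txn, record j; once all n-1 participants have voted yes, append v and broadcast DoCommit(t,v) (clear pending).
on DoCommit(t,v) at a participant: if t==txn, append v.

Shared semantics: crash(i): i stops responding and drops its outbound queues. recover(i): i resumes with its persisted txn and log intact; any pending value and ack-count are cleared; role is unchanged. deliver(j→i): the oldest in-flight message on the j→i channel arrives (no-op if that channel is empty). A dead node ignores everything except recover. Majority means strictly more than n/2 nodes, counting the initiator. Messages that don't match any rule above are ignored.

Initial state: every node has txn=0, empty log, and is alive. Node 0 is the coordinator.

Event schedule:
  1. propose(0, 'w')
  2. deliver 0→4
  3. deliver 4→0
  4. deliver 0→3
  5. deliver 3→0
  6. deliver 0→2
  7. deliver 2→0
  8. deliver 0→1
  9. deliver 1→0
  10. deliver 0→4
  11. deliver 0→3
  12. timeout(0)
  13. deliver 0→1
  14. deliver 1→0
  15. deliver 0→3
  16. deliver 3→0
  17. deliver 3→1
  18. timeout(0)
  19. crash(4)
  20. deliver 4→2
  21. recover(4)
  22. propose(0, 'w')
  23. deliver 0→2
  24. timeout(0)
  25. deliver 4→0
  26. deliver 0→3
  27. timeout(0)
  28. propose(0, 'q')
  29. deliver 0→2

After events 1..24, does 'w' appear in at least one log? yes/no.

yes

e1 propose(0,'w'): 0[coor,t=1,-]
e2 deliver 0→4: 4[part,t=1,-]
e3 deliver 4→0: ·
e4 deliver 0→3: 3[part,t=1,-]
e5 deliver 3→0: ·
e6 deliver 0→2: 2[part,t=1,-]
e7 deliver 2→0: ·
e8 deliver 0→1: 1[part,t=1,-]
e9 deliver 1→0: 0[coor,t=1,w]
e10 deliver 0→4: 4[part,t=1,w]
e11 deliver 0→3: 3[part,t=1,w]
e12 timeout(0): 0[coor,t=2,w]
e13 deliver 0→1: 1[part,t=1,w]
e14 deliver 1→0: ·
e15 deliver 0→3: 3[part,t=2,w]
e16 deliver 3→0: ·
e17 deliver 3→1: ·
e18 timeout(0): 0[coor,t=3,w]
e19 crash(4): 4[✗part,t=1,w]
e20 deliver 4→2: ·
e21 recover(4): 4[part,t=1,w]
e22 propose(0,'w'): 0[coor,t=4,w]
e23 deliver 0→2: 2[part,t=1,w]
e24 timeout(0): 0[coor,t=5,w]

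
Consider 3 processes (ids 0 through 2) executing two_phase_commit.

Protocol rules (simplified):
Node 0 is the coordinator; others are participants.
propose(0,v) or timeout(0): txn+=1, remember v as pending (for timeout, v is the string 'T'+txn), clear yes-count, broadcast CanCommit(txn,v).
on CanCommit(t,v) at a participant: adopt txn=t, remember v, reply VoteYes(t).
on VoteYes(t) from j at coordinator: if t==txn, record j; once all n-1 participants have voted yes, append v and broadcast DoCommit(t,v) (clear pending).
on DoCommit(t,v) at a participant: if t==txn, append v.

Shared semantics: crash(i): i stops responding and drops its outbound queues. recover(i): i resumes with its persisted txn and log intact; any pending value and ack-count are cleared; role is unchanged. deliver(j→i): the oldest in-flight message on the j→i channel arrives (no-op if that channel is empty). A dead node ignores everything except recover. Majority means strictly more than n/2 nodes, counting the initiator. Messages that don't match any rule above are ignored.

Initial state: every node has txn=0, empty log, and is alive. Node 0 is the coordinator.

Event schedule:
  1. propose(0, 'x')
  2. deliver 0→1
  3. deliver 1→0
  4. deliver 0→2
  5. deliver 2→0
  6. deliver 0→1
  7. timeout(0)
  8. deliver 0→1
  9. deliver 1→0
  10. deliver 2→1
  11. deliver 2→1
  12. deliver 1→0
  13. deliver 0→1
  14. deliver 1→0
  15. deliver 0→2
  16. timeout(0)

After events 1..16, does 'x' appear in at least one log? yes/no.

after 1 — propose(0,'x'): n0:coor/t1/[-]
after 2 — deliver 0→1: n1:part/t1/[-]
after 3 — deliver 1→0: ·
after 4 — deliver 0→2: n2:part/t1/[-]
after 5 — deliver 2→0: n0:coor/t1/[x]
after 6 — deliver 0→1: n1:part/t1/[x]
after 7 — timeout(0): n0:coor/t2/[x]
after 8 — deliver 0→1: n1:part/t2/[x]
after 9 — deliver 1→0: ·
after 10 — deliver 2→1: ·
after 11 — deliver 2→1: ·
after 12 — deliver 1→0: ·
after 13 — deliver 0→1: ·
after 14 — deliver 1→0: ·
after 15 — deliver 0→2: n2:part/t1/[x]
after 16 — timeout(0): n0:coor/t3/[x]

yes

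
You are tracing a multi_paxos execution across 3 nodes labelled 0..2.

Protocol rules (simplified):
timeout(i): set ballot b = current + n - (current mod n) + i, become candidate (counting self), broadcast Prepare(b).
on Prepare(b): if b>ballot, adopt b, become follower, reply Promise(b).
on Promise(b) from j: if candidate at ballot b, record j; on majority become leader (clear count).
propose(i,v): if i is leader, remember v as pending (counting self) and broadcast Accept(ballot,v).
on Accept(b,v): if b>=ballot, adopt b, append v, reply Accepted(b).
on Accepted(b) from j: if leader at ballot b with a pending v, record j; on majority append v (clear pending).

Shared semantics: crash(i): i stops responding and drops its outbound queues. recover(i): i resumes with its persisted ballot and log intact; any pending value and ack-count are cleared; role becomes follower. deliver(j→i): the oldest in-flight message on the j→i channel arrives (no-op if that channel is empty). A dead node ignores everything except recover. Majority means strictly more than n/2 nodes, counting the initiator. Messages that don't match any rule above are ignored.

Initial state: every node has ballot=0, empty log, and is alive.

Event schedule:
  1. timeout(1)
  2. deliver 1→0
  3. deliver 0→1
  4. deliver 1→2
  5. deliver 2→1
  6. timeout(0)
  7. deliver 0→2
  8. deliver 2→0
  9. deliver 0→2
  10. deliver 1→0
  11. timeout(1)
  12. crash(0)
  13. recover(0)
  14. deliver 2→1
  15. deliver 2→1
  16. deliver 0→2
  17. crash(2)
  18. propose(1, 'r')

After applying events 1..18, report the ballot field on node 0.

6

1. timeout(1):  <1:cand b4 ->
2. deliver 1→0:  <0:foll b4 ->
3. deliver 0→1:  <1:lead b4 ->
4. deliver 1→2:  <2:foll b4 ->
5. deliver 2→1:  nop
6. timeout(0):  <0:cand b6 ->
7. deliver 0→2:  <2:foll b6 ->
8. deliver 2→0:  <0:lead b6 ->
9. deliver 0→2:  nop
10. deliver 1→0:  nop
11. timeout(1):  <1:cand b7 ->
12. crash(0):  <0:✗lead b6 ->
13. recover(0):  <0:foll b6 ->
14. deliver 2→1:  nop
15. deliver 2→1:  nop
16. deliver 0→2:  nop
17. crash(2):  <2:✗foll b6 ->
18. propose(1,'r'):  nop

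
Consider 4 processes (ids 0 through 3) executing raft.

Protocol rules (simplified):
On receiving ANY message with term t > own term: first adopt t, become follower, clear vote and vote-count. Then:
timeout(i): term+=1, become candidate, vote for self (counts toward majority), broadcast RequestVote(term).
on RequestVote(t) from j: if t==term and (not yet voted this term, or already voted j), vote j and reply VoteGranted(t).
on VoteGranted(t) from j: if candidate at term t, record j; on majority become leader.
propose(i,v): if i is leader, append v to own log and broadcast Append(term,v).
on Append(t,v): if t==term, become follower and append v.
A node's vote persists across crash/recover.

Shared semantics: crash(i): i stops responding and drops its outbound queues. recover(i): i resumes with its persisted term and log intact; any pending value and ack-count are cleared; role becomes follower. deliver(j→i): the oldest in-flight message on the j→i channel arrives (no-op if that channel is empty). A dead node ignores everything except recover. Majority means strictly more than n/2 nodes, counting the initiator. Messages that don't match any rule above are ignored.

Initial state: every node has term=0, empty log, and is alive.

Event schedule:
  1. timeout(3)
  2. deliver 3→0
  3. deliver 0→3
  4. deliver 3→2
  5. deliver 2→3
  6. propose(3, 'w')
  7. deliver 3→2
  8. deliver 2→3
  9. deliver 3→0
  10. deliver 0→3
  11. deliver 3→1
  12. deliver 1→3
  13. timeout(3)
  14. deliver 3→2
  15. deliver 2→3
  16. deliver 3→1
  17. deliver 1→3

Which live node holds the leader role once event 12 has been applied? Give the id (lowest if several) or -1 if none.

3

e1 timeout(3): 3[cand,t=1,-]
e2 deliver 3→0: 0[foll,t=1,-]
e3 deliver 0→3: ·
e4 deliver 3→2: 2[foll,t=1,-]
e5 deliver 2→3: 3[lead,t=1,-]
e6 propose(3,'w'): 3[lead,t=1,w]
e7 deliver 3→2: 2[foll,t=1,w]
e8 deliver 2→3: ·
e9 deliver 3→0: 0[foll,t=1,w]
e10 deliver 0→3: ·
e11 deliver 3→1: 1[foll,t=1,-]
e12 deliver 1→3: ·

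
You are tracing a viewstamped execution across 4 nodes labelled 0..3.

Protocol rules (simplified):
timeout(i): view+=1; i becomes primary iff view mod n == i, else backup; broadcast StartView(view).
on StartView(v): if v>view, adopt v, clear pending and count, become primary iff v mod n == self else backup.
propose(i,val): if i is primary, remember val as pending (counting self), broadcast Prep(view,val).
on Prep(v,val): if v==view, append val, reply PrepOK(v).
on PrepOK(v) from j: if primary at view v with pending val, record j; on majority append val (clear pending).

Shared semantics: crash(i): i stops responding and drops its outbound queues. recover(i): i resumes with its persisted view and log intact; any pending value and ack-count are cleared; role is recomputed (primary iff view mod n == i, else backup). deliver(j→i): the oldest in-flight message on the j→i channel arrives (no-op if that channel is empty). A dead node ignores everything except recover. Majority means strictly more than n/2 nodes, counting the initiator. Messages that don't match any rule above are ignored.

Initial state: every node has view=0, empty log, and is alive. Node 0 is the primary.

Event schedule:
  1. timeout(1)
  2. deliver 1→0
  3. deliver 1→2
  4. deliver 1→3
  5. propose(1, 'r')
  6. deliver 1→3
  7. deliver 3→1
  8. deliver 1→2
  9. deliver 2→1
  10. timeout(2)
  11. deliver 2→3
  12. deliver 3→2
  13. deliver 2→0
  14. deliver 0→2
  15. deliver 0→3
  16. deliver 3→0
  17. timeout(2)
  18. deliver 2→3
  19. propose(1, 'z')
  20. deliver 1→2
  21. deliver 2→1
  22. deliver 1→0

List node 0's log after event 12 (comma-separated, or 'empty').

empty

e1 timeout(1): 1[prim,v=1,-]
e2 deliver 1→0: 0[back,v=1,-]
e3 deliver 1→2: 2[back,v=1,-]
e4 deliver 1→3: 3[back,v=1,-]
e5 propose(1,'r'): ·
e6 deliver 1→3: 3[back,v=1,r]
e7 deliver 3→1: ·
e8 deliver 1→2: 2[back,v=1,r]
e9 deliver 2→1: 1[prim,v=1,r]
e10 timeout(2): 2[prim,v=2,r]
e11 deliver 2→3: 3[back,v=2,r]
e12 deliver 3→2: ·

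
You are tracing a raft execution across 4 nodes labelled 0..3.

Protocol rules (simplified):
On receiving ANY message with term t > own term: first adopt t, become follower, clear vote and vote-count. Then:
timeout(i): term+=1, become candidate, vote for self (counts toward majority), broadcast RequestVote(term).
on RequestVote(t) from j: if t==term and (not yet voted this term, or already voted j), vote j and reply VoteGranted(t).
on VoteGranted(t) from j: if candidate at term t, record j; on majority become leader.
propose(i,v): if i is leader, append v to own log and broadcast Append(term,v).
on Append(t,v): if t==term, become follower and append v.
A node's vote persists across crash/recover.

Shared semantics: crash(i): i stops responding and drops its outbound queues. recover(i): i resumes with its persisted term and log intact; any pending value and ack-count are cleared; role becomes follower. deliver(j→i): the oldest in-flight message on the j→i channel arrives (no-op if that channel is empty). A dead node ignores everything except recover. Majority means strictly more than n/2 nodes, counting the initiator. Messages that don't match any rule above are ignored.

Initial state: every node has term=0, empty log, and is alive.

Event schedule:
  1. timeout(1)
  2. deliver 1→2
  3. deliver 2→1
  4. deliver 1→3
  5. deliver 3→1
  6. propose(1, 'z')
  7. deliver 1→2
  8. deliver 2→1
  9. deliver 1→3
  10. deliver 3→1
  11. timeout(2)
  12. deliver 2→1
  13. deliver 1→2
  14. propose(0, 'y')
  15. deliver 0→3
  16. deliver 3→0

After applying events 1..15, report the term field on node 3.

1

[1] timeout(1) → N1(cand t1 [-])
[2] deliver 1→2 → N2(foll t1 [-])
[3] deliver 2→1 → ∅
[4] deliver 1→3 → N3(foll t1 [-])
[5] deliver 3→1 → N1(lead t1 [-])
[6] propose(1,'z') → N1(lead t1 [z])
[7] deliver 1→2 → N2(foll t1 [z])
[8] deliver 2→1 → ∅
[9] deliver 1→3 → N3(foll t1 [z])
[10] deliver 3→1 → ∅
[11] timeout(2) → N2(cand t2 [z])
[12] deliver 2→1 → N1(foll t2 [z])
[13] deliver 1→2 → ∅
[14] propose(0,'y') → ∅
[15] deliver 0→3 → ∅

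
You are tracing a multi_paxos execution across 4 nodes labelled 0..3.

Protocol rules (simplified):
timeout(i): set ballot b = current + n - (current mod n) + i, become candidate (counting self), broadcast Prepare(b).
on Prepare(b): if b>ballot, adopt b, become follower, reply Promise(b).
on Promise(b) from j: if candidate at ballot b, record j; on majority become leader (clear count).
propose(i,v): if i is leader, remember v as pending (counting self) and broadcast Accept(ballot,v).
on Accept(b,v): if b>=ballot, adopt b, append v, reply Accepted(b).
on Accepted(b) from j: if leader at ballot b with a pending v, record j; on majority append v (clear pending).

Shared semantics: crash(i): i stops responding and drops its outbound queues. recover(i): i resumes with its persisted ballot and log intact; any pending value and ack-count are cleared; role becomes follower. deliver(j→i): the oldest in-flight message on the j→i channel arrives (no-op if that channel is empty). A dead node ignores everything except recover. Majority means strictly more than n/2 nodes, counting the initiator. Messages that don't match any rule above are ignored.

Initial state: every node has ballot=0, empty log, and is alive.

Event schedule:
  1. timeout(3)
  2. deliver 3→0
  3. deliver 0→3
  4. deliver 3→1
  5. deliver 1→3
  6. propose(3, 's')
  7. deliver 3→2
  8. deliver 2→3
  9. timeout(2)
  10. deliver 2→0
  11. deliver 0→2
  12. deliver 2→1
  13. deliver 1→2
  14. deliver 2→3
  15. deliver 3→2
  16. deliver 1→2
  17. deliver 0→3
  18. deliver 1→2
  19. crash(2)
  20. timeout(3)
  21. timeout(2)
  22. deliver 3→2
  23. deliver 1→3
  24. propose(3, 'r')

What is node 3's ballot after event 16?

after 1 — timeout(3): n3:cand/b7/[-]
after 2 — deliver 3→0: n0:foll/b7/[-]
after 3 — deliver 0→3: ·
after 4 — deliver 3→1: n1:foll/b7/[-]
after 5 — deliver 1→3: n3:lead/b7/[-]
after 6 — propose(3,'s'): ·
after 7 — deliver 3→2: n2:foll/b7/[-]
after 8 — deliver 2→3: ·
after 9 — timeout(2): n2:cand/b10/[-]
after 10 — deliver 2→0: n0:foll/b10/[-]
after 11 — deliver 0→2: ·
after 12 — deliver 2→1: n1:foll/b10/[-]
after 13 — deliver 1→2: n2:lead/b10/[-]
after 14 — deliver 2→3: n3:foll/b10/[-]
after 15 — deliver 3→2: ·
after 16 — deliver 1→2: ·

10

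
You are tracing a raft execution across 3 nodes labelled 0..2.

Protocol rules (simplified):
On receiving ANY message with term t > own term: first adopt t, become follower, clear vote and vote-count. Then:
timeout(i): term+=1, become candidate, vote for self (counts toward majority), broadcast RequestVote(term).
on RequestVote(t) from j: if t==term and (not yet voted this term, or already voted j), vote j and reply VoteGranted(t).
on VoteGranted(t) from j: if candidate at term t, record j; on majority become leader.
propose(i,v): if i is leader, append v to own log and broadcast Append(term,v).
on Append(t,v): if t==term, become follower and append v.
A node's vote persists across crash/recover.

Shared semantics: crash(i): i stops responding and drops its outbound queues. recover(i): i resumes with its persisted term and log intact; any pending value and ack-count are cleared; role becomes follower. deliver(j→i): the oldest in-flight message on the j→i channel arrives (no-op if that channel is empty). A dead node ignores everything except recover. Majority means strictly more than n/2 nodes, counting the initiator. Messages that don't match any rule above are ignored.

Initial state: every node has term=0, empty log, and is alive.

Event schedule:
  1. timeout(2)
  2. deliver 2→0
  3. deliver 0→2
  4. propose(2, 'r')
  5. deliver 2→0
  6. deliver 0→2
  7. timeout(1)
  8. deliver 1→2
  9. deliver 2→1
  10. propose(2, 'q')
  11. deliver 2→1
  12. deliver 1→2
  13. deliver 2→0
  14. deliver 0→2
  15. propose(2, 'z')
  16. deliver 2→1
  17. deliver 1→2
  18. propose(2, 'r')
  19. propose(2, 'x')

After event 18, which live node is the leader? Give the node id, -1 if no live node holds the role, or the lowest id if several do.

2

step 1 timeout(2): 2={cand,t=1,log=-}
step 2 deliver 2→0: 0={foll,t=1,log=-}
step 3 deliver 0→2: 2={lead,t=1,log=-}
step 4 propose(2,'r'): 2={lead,t=1,log=r}
step 5 deliver 2→0: 0={foll,t=1,log=r}
step 6 deliver 0→2: —
step 7 timeout(1): 1={cand,t=1,log=-}
step 8 deliver 1→2: —
step 9 deliver 2→1: —
step 10 propose(2,'q'): 2={lead,t=1,log=r,q}
step 11 deliver 2→1: 1={foll,t=1,log=r}
step 12 deliver 1→2: —
step 13 deliver 2→0: 0={foll,t=1,log=r,q}
step 14 deliver 0→2: —
step 15 propose(2,'z'): 2={lead,t=1,log=r,q,z}
step 16 deliver 2→1: 1={foll,t=1,log=r,q}
step 17 deliver 1→2: —
step 18 propose(2,'r'): 2={lead,t=1,log=r,q,z,r}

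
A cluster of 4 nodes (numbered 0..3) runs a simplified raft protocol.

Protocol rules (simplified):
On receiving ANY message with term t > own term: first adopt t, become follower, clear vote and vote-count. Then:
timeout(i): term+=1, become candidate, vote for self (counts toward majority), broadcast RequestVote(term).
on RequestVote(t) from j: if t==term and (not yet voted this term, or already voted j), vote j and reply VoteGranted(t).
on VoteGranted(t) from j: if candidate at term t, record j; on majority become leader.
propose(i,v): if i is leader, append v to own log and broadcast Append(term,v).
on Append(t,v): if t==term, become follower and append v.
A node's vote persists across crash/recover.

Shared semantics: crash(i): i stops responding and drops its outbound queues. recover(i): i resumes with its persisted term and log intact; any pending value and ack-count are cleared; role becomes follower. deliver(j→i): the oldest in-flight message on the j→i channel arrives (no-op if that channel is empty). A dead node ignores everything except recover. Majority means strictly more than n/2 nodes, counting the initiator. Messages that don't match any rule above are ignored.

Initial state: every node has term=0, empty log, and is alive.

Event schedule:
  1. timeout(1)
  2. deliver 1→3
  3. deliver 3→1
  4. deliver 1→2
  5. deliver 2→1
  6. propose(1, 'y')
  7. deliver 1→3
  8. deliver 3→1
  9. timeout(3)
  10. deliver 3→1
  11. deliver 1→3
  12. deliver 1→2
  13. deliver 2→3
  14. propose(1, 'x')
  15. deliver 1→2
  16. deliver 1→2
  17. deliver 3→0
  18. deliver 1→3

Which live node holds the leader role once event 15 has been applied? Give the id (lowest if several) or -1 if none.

-1

after 1 — timeout(1): n1:cand/t1/[-]
after 2 — deliver 1→3: n3:foll/t1/[-]
after 3 — deliver 3→1: ·
after 4 — deliver 1→2: n2:foll/t1/[-]
after 5 — deliver 2→1: n1:lead/t1/[-]
after 6 — propose(1,'y'): n1:lead/t1/[y]
after 7 — deliver 1→3: n3:foll/t1/[y]
after 8 — deliver 3→1: ·
after 9 — timeout(3): n3:cand/t2/[y]
after 10 — deliver 3→1: n1:foll/t2/[y]
after 11 — deliver 1→3: ·
after 12 — deliver 1→2: n2:foll/t1/[y]
after 13 — deliver 2→3: ·
after 14 — propose(1,'x'): ·
after 15 — deliver 1→2: ·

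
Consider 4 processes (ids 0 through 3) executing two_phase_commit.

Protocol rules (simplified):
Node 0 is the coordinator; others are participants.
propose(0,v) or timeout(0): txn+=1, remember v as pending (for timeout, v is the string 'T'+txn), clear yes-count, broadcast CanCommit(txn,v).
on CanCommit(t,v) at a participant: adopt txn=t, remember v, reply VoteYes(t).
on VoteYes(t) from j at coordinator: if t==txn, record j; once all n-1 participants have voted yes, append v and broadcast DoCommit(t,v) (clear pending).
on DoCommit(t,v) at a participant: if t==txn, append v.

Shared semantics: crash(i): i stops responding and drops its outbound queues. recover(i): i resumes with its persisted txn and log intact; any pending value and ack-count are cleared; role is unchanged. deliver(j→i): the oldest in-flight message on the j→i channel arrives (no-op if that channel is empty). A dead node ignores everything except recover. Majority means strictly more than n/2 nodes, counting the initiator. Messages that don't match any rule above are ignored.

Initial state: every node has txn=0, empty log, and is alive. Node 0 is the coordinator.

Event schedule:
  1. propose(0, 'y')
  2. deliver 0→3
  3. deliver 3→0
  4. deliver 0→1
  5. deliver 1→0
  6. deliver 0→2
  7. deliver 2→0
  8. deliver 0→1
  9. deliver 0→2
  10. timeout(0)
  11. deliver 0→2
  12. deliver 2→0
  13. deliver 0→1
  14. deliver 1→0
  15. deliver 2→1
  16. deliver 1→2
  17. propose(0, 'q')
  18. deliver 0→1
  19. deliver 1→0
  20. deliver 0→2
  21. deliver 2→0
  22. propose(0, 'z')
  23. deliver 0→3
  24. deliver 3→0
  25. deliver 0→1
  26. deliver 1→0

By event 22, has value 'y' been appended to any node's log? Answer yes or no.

1. propose(0,'y'):  <0:coor t1 ->
2. deliver 0→3:  <3:part t1 ->
3. deliver 3→0:  nop
4. deliver 0→1:  <1:part t1 ->
5. deliver 1→0:  nop
6. deliver 0→2:  <2:part t1 ->
7. deliver 2→0:  <0:coor t1 y>
8. deliver 0→1:  <1:part t1 y>
9. deliver 0→2:  <2:part t1 y>
10. timeout(0):  <0:coor t2 y>
11. deliver 0→2:  <2:part t2 y>
12. deliver 2→0:  nop
13. deliver 0→1:  <1:part t2 y>
14. deliver 1→0:  nop
15. deliver 2→1:  nop
16. deliver 1→2:  nop
17. propose(0,'q'):  <0:coor t3 y>
18. deliver 0→1:  <1:part t3 y>
19. deliver 1→0:  nop
20. deliver 0→2:  <2:part t3 y>
21. deliver 2→0:  nop
22. propose(0,'z'):  <0:coor t4 y>

yes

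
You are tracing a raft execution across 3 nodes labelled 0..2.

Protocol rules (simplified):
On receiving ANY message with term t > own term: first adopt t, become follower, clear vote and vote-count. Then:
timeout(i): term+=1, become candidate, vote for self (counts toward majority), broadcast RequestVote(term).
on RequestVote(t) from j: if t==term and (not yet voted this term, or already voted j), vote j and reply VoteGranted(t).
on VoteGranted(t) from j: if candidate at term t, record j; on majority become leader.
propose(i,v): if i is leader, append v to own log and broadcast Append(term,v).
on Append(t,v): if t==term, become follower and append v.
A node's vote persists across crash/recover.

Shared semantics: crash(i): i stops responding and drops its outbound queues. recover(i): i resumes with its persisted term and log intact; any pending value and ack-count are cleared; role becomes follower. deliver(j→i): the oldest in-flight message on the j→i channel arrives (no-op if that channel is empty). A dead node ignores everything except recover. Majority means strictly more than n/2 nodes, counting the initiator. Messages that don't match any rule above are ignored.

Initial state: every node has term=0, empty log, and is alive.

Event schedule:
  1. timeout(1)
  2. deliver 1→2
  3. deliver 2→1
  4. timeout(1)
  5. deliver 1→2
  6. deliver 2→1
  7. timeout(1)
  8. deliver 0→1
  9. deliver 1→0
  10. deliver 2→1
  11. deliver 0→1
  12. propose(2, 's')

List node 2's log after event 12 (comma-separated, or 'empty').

after 1 — timeout(1): n1:cand/t1/[-]
after 2 — deliver 1→2: n2:foll/t1/[-]
after 3 — deliver 2→1: n1:lead/t1/[-]
after 4 — timeout(1): n1:cand/t2/[-]
after 5 — deliver 1→2: n2:foll/t2/[-]
after 6 — deliver 2→1: n1:lead/t2/[-]
after 7 — timeout(1): n1:cand/t3/[-]
after 8 — deliver 0→1: ·
after 9 — deliver 1→0: n0:foll/t1/[-]
after 10 — deliver 2→1: ·
after 11 — deliver 0→1: ·
after 12 — propose(2,'s'): ·

empty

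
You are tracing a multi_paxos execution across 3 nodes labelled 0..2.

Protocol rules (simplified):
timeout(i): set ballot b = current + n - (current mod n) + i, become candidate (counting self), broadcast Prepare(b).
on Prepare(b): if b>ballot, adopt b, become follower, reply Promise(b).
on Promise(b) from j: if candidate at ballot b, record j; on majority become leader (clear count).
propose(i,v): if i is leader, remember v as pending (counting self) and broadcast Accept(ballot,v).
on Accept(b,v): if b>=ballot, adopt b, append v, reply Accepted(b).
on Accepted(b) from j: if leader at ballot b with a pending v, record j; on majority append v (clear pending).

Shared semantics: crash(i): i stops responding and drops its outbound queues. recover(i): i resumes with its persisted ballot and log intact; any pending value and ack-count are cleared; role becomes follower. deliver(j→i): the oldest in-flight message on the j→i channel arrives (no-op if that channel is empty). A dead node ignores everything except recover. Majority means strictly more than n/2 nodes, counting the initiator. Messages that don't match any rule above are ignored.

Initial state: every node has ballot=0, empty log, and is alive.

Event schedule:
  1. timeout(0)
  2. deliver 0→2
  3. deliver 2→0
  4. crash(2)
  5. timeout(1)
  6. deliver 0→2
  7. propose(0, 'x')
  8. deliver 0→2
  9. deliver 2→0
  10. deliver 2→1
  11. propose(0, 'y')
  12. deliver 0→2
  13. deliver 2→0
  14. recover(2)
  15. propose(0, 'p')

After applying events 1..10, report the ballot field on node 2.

3

step 1 timeout(0): 0={cand,b=3,log=-}
step 2 deliver 0→2: 2={foll,b=3,log=-}
step 3 deliver 2→0: 0={lead,b=3,log=-}
step 4 crash(2): 2={✗foll,b=3,log=-}
step 5 timeout(1): 1={cand,b=4,log=-}
step 6 deliver 0→2: —
step 7 propose(0,'x'): —
step 8 deliver 0→2: —
step 9 deliver 2→0: —
step 10 deliver 2→1: —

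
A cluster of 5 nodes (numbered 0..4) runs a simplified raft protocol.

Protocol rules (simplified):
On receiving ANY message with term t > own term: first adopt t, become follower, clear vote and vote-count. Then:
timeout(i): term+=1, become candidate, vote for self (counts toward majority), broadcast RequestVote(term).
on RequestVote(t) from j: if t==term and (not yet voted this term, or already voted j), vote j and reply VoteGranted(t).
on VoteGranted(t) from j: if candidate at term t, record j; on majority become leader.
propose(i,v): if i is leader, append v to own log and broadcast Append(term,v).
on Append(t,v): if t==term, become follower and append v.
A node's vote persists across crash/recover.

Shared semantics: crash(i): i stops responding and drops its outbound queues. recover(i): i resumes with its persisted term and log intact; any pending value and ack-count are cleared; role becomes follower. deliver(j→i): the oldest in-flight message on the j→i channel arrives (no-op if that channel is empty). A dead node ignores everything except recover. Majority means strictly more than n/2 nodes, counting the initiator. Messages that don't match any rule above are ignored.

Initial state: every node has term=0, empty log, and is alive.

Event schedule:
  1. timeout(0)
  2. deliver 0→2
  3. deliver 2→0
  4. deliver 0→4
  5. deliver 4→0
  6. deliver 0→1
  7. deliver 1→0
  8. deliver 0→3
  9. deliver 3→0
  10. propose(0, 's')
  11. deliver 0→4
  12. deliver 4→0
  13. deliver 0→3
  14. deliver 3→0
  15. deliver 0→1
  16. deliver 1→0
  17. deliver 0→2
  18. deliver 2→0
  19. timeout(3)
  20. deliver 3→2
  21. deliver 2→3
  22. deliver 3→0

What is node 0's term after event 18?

step 1 timeout(0): 0={cand,t=1,log=-}
step 2 deliver 0→2: 2={foll,t=1,log=-}
step 3 deliver 2→0: —
step 4 deliver 0→4: 4={foll,t=1,log=-}
step 5 deliver 4→0: 0={lead,t=1,log=-}
step 6 deliver 0→1: 1={foll,t=1,log=-}
step 7 deliver 1→0: —
step 8 deliver 0→3: 3={foll,t=1,log=-}
step 9 deliver 3→0: —
step 10 propose(0,'s'): 0={lead,t=1,log=s}
step 11 deliver 0→4: 4={foll,t=1,log=s}
step 12 deliver 4→0: —
step 13 deliver 0→3: 3={foll,t=1,log=s}
step 14 deliver 3→0: —
step 15 deliver 0→1: 1={foll,t=1,log=s}
step 16 deliver 1→0: —
step 17 deliver 0→2: 2={foll,t=1,log=s}
step 18 deliver 2→0: —

1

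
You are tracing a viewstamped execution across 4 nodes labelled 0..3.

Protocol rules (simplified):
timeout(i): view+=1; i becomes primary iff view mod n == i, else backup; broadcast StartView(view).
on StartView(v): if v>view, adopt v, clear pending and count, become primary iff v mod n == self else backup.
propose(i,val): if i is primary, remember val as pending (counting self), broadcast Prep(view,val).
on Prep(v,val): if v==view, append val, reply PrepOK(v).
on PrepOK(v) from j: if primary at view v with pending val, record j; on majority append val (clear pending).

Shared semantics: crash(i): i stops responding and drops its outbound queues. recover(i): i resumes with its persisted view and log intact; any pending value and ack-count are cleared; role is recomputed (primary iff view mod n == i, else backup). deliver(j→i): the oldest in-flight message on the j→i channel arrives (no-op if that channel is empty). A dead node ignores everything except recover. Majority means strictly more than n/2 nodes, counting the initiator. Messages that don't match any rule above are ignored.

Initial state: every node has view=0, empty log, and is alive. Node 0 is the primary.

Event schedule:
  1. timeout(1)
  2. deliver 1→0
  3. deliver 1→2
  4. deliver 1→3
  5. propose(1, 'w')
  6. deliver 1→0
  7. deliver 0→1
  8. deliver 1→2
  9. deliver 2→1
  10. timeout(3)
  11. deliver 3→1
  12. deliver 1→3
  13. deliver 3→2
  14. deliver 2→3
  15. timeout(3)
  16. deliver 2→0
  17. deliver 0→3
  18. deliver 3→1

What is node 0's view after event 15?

e1 timeout(1): 1[prim,v=1,-]
e2 deliver 1→0: 0[back,v=1,-]
e3 deliver 1→2: 2[back,v=1,-]
e4 deliver 1→3: 3[back,v=1,-]
e5 propose(1,'w'): ·
e6 deliver 1→0: 0[back,v=1,w]
e7 deliver 0→1: ·
e8 deliver 1→2: 2[back,v=1,w]
e9 deliver 2→1: 1[prim,v=1,w]
e10 timeout(3): 3[back,v=2,-]
e11 deliver 3→1: 1[back,v=2,w]
e12 deliver 1→3: ·
e13 deliver 3→2: 2[prim,v=2,w]
e14 deliver 2→3: ·
e15 timeout(3): 3[prim,v=3,-]

1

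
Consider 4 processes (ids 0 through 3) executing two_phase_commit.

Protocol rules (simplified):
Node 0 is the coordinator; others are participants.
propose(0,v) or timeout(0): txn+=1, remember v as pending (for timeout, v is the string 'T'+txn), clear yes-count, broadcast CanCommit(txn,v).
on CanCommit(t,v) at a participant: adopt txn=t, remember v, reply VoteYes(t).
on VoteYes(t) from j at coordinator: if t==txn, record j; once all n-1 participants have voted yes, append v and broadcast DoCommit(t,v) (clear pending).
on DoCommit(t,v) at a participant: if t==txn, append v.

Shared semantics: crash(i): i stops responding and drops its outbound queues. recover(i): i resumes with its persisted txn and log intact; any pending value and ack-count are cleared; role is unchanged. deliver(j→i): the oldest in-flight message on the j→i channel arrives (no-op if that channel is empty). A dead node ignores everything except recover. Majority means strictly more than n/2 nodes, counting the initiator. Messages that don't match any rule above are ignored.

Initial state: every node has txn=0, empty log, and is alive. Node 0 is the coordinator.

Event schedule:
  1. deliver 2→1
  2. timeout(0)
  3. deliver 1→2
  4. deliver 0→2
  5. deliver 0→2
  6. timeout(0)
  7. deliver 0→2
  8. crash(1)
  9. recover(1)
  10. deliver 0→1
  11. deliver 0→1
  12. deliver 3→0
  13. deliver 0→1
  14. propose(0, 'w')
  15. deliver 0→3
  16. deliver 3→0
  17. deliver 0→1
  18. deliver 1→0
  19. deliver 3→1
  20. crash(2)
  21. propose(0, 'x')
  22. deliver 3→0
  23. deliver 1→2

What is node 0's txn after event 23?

1. deliver 2→1:  nop
2. timeout(0):  <0:coor t1 ->
3. deliver 1→2:  nop
4. deliver 0→2:  <2:part t1 ->
5. deliver 0→2:  nop
6. timeout(0):  <0:coor t2 ->
7. deliver 0→2:  <2:part t2 ->
8. crash(1):  <1:✗part t0 ->
9. recover(1):  <1:part t0 ->
10. deliver 0→1:  <1:part t1 ->
11. deliver 0→1:  <1:part t2 ->
12. deliver 3→0:  nop
13. deliver 0→1:  nop
14. propose(0,'w'):  <0:coor t3 ->
15. deliver 0→3:  <3:part t1 ->
16. deliver 3→0:  nop
17. deliver 0→1:  <1:part t3 ->
18. deliver 1→0:  nop
19. deliver 3→1:  nop
20. crash(2):  <2:✗part t2 ->
21. propose(0,'x'):  <0:coor t4 ->
22. deliver 3→0:  nop
23. deliver 1→2:  nop

4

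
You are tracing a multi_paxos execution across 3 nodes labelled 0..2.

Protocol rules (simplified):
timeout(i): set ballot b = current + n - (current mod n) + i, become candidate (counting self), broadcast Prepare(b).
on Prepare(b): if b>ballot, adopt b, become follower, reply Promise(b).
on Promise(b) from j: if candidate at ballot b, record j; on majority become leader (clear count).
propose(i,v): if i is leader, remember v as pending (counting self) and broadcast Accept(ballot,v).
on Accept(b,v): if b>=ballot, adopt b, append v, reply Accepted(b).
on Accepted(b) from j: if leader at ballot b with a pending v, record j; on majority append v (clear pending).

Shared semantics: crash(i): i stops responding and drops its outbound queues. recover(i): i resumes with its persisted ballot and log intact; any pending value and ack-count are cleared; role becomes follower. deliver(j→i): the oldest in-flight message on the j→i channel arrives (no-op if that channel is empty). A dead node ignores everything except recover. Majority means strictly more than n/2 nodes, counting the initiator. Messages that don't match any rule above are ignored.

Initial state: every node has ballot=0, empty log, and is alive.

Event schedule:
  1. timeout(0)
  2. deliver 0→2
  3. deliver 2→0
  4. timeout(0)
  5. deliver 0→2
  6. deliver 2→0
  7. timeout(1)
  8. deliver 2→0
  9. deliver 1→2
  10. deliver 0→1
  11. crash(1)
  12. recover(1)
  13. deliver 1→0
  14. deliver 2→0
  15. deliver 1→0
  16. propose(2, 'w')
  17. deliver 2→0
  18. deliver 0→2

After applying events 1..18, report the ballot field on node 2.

[1] timeout(0) → N0(cand b3 [-])
[2] deliver 0→2 → N2(foll b3 [-])
[3] deliver 2→0 → N0(lead b3 [-])
[4] timeout(0) → N0(cand b6 [-])
[5] deliver 0→2 → N2(foll b6 [-])
[6] deliver 2→0 → N0(lead b6 [-])
[7] timeout(1) → N1(cand b4 [-])
[8] deliver 2→0 → ∅
[9] deliver 1→2 → ∅
[10] deliver 0→1 → ∅
[11] crash(1) → N1(✗cand b4 [-])
[12] recover(1) → N1(foll b4 [-])
[13] deliver 1→0 → ∅
[14] deliver 2→0 → ∅
[15] deliver 1→0 → ∅
[16] propose(2,'w') → ∅
[17] deliver 2→0 → ∅
[18] deliver 0→2 → ∅

6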